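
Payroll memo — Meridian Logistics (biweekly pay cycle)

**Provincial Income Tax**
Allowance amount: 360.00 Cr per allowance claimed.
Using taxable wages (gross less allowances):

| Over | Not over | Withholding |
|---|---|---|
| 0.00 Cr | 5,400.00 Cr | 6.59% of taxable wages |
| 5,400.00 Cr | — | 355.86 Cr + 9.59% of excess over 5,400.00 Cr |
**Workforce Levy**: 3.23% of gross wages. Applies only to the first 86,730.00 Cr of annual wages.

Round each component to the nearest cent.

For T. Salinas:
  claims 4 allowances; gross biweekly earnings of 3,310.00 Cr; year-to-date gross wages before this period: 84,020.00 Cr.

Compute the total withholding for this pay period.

210.76 Cr

Provincial Income Tax: taxable = 3,310.00 Cr − 4×360.00 Cr = 1,870.00 Cr
  6.59% × 1,870.00 Cr = 123.23 Cr
Workforce Levy: cap 86,730.00 Cr − YTD 84,020.00 Cr = 2,710.00 Cr subject; 3.23% × 2,710.00 Cr = 87.53 Cr
Total: 123.23 Cr + 87.53 Cr = 210.76 Cr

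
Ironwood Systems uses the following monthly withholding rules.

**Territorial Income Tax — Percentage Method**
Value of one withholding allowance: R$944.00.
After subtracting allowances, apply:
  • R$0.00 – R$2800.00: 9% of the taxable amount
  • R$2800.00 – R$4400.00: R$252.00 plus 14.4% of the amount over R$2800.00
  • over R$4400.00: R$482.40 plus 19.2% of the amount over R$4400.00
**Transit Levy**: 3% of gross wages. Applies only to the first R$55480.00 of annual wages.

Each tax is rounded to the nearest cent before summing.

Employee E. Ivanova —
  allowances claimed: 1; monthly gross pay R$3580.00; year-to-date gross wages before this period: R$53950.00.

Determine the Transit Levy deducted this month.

R$45.90

Transit Levy: cap R$55480.00 − YTD R$53950.00 = R$1530.00 subject; 3% × R$1530.00 = R$45.90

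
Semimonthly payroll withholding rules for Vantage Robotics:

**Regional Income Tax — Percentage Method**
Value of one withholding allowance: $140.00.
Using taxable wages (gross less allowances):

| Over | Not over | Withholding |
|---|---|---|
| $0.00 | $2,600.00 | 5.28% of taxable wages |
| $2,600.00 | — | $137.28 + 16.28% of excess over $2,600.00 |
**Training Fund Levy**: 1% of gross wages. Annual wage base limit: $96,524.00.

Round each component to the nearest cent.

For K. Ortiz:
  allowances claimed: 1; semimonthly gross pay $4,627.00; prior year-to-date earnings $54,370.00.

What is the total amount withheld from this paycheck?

$490.75

Regional Income Tax: taxable = $4,627.00 − 1×$140.00 = $4,487.00
  $137.28 + 16.28% × ($4,487.00 − $2,600.00) = $137.28 + 16.28% × $1,887.00 = $444.48
Training Fund Levy: 1% × $4,627.00 = $46.27
Total: $444.48 + $46.27 = $490.75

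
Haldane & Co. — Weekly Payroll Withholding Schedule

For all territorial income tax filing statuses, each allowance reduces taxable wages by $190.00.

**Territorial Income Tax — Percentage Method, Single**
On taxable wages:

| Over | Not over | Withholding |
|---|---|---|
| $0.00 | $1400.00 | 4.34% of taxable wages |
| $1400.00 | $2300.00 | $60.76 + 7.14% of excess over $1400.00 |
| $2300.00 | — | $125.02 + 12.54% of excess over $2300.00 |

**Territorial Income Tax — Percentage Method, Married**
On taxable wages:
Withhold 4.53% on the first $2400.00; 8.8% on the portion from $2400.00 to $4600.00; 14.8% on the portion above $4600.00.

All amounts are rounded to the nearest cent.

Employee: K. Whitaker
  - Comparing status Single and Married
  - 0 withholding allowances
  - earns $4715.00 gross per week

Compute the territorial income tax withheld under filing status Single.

Territorial Income Tax (Single): taxable = $4715.00
  $125.02 + 12.54% × ($4715.00 − $2300.00) = $125.02 + 12.54% × $2415.00 = $427.86

$427.86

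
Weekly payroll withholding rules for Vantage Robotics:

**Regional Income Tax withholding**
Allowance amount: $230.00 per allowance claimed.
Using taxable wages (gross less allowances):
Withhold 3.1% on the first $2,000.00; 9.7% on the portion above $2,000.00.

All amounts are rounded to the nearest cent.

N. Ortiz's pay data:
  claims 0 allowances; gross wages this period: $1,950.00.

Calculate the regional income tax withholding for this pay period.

Regional Income Tax: taxable = $1,950.00
  3.1% × $1,950.00 = $60.45

$60.45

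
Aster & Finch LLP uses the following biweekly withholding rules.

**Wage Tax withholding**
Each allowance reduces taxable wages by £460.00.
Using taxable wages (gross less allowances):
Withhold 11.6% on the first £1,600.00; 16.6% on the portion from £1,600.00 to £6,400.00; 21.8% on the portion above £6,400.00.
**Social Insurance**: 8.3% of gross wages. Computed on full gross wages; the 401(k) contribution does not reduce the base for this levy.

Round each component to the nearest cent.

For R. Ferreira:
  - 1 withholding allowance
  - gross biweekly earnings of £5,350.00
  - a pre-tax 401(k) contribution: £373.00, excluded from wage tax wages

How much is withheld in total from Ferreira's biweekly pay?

Wage Tax: taxable = £5,350.00 − £373.00 − 1×£460.00 = £4,517.00
  £185.60 + 16.6% × (£4,517.00 − £1,600.00) = £185.60 + 16.6% × £2,917.00 = £669.82
Social Insurance: 8.3% × £5,350.00 = £444.05
Total: £669.82 + £444.05 = £1,113.87

£1,113.87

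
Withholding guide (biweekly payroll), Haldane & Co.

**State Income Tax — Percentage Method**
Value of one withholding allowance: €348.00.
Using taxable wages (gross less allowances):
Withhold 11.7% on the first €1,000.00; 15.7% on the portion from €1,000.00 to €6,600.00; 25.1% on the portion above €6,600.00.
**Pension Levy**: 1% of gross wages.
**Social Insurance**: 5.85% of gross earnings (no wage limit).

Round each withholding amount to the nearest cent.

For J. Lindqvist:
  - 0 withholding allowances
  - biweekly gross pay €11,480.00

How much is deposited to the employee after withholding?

State Income Tax: taxable = €11,480.00
  €996.20 + 25.1% × (€11,480.00 − €6,600.00) = €996.20 + 25.1% × €4,880.00 = €2,221.08
Pension Levy: 1% × €11,480.00 = €114.80
Social Insurance: 5.85% × €11,480.00 = €671.58
Total withheld: €2,221.08 + €114.80 + €671.58 = €3,007.46
Net pay: €11,480.00 − €3,007.46 = €8,472.54

€8,472.54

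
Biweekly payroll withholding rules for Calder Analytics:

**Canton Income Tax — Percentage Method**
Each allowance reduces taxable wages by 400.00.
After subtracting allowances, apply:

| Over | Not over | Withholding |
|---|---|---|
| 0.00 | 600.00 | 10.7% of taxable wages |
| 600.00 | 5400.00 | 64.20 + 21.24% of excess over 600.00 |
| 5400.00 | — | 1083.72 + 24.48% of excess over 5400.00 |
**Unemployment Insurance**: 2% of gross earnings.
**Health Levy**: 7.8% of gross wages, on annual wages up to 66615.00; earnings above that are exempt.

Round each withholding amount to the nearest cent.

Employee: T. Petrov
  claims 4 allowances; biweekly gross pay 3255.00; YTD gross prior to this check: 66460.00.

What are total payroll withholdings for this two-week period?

365.47

Canton Income Tax: taxable = 3255.00 − 4×400.00 = 1655.00
  64.20 + 21.24% × (1655.00 − 600.00) = 64.20 + 21.24% × 1055.00 = 288.28
Unemployment Insurance: 2% × 3255.00 = 65.10
Health Levy: cap 66615.00 − YTD 66460.00 = 155.00 subject; 7.8% × 155.00 = 12.09
Total: 288.28 + 65.10 + 12.09 = 365.47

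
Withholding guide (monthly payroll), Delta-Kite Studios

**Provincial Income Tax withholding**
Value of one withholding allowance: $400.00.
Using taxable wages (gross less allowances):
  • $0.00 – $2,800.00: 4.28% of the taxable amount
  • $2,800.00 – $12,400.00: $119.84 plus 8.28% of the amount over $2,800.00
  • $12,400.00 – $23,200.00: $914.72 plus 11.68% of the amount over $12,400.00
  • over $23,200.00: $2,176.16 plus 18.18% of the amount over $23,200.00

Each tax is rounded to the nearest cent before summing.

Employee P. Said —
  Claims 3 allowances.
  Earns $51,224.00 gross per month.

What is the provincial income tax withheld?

$7,052.76

Provincial Income Tax: taxable = $51,224.00 − 3×$400.00 = $50,024.00
  $2,176.16 + 18.18% × ($50,024.00 − $23,200.00) = $2,176.16 + 18.18% × $26,824.00 = $7,052.76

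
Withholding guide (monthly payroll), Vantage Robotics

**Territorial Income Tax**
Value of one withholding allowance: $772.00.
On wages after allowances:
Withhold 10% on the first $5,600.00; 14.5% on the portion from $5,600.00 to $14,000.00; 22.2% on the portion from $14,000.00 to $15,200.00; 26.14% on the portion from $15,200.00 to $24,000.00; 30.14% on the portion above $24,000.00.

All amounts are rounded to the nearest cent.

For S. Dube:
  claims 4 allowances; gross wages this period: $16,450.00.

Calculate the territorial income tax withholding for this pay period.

$1,685.49

Territorial Income Tax: taxable = $16,450.00 − 4×$772.00 = $13,362.00
  $560.00 + 14.5% × ($13,362.00 − $5,600.00) = $560.00 + 14.5% × $7,762.00 = $1,685.49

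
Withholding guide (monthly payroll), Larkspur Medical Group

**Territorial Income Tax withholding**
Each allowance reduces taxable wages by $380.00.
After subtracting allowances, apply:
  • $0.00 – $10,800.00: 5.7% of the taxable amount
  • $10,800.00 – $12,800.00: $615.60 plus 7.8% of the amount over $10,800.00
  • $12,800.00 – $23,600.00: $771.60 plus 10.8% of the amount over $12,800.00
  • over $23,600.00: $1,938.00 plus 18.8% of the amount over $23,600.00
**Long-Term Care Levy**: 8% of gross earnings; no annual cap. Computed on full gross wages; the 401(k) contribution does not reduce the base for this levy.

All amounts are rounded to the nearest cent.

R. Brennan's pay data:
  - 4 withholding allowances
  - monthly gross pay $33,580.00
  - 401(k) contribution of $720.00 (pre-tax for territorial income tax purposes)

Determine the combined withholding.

$6,079.52

Territorial Income Tax: taxable = $33,580.00 − $720.00 − 4×$380.00 = $31,340.00
  $1,938.00 + 18.8% × ($31,340.00 − $23,600.00) = $1,938.00 + 18.8% × $7,740.00 = $3,393.12
Long-Term Care Levy: 8% × $33,580.00 = $2,686.40
Total: $3,393.12 + $2,686.40 = $6,079.52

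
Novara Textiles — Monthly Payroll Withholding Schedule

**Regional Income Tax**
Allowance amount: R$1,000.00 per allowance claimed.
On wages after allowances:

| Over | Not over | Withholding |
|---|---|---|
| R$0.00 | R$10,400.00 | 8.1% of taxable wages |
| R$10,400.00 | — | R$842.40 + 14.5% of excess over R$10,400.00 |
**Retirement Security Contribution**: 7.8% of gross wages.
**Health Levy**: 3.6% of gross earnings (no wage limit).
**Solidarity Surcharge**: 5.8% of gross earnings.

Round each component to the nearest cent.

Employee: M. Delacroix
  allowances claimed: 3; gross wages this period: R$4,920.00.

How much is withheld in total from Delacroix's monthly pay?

Regional Income Tax: taxable = R$4,920.00 − 3×R$1,000.00 = R$1,920.00
  8.1% × R$1,920.00 = R$155.52
Retirement Security Contribution: 7.8% × R$4,920.00 = R$383.76
Health Levy: 3.6% × R$4,920.00 = R$177.12
Solidarity Surcharge: 5.8% × R$4,920.00 = R$285.36
Total: R$155.52 + R$383.76 + R$177.12 + R$285.36 = R$1,001.76

R$1,001.76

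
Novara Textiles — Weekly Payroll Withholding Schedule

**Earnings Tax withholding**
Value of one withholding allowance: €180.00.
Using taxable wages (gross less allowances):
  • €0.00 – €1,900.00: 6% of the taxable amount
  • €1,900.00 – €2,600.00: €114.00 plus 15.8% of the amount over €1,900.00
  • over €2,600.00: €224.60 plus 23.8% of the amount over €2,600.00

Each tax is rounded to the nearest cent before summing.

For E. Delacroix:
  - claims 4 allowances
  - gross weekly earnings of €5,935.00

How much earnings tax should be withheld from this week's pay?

Earnings Tax: taxable = €5,935.00 − 4×€180.00 = €5,215.00
  €224.60 + 23.8% × (€5,215.00 − €2,600.00) = €224.60 + 23.8% × €2,615.00 = €846.97

€846.97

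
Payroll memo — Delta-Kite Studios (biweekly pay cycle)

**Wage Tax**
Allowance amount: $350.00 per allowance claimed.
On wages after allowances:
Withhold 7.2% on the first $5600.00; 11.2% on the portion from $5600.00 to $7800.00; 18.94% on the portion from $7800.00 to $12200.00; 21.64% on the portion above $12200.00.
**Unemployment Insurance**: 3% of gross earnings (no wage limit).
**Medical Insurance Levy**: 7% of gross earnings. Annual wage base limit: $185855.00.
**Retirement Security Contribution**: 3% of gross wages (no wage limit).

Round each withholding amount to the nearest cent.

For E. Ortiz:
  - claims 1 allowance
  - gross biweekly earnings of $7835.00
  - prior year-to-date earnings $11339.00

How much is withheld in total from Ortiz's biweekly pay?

Wage Tax: taxable = $7835.00 − 1×$350.00 = $7485.00
  $403.20 + 11.2% × ($7485.00 − $5600.00) = $403.20 + 11.2% × $1885.00 = $614.32
Unemployment Insurance: 3% × $7835.00 = $235.05
Medical Insurance Levy: 7% × $7835.00 = $548.45
Retirement Security Contribution: 3% × $7835.00 = $235.05
Total: $614.32 + $235.05 + $548.45 + $235.05 = $1632.87

$1632.87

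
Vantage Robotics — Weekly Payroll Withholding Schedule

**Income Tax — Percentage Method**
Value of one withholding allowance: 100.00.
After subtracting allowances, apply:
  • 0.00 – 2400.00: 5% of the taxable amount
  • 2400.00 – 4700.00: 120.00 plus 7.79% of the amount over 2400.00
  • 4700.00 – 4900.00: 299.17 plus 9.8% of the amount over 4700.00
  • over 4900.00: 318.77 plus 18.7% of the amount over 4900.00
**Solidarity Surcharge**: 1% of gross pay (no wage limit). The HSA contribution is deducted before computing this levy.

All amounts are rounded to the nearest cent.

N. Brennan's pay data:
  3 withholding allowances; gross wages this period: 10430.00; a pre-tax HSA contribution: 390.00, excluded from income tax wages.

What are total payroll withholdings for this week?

1324.25

Income Tax: taxable = 10430.00 − 390.00 − 3×100.00 = 9740.00
  318.77 + 18.7% × (9740.00 − 4900.00) = 318.77 + 18.7% × 4840.00 = 1223.85
Solidarity Surcharge: 1% × 10040.00 = 100.40
Total: 1223.85 + 100.40 = 1324.25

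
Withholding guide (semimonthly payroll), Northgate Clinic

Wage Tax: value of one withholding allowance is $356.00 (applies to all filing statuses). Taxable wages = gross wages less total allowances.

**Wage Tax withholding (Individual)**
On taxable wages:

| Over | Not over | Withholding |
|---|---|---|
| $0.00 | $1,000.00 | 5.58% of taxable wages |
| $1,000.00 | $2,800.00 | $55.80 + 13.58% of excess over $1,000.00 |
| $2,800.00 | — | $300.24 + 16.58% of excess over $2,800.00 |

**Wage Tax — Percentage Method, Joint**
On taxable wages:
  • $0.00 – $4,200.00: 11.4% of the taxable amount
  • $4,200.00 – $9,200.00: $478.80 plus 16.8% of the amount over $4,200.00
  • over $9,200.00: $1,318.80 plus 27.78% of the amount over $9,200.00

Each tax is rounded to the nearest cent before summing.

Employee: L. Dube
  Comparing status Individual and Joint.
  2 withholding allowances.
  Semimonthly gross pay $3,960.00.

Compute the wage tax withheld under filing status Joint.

$370.27

Wage Tax (Joint): taxable = $3,960.00 − 2×$356.00 = $3,248.00
  11.4% × $3,248.00 = $370.27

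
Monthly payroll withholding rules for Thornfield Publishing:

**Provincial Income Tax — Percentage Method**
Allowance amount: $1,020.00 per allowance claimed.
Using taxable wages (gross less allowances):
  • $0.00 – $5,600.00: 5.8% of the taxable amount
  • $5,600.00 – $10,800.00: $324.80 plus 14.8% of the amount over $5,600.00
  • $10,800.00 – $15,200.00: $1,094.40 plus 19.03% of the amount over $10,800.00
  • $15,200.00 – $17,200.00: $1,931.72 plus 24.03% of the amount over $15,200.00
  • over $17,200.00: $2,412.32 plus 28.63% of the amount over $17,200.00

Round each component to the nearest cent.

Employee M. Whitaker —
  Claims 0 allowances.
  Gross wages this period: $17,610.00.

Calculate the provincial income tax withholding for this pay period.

Provincial Income Tax: taxable = $17,610.00
  $2,412.32 + 28.63% × ($17,610.00 − $17,200.00) = $2,412.32 + 28.63% × $410.00 = $2,529.70

$2,529.70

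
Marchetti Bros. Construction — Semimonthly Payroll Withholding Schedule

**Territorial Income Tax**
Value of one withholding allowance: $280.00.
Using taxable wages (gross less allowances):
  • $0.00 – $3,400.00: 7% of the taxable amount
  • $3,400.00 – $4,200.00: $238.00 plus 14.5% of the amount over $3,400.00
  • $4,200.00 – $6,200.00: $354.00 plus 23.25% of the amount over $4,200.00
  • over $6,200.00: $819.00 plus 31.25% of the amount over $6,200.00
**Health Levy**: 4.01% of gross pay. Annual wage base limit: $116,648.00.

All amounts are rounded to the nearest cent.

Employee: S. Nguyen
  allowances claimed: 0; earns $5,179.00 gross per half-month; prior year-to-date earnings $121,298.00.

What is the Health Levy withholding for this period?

Health Levy: YTD $121,298.00 ≥ cap $116,648.00 → $0.00

$0.00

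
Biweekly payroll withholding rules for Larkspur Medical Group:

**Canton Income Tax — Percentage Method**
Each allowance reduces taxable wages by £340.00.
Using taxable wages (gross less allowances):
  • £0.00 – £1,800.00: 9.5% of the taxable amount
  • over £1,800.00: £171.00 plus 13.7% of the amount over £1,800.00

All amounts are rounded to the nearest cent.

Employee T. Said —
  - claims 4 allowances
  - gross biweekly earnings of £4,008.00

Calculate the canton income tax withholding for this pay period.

Canton Income Tax: taxable = £4,008.00 − 4×£340.00 = £2,648.00
  £171.00 + 13.7% × (£2,648.00 − £1,800.00) = £171.00 + 13.7% × £848.00 = £287.18

£287.18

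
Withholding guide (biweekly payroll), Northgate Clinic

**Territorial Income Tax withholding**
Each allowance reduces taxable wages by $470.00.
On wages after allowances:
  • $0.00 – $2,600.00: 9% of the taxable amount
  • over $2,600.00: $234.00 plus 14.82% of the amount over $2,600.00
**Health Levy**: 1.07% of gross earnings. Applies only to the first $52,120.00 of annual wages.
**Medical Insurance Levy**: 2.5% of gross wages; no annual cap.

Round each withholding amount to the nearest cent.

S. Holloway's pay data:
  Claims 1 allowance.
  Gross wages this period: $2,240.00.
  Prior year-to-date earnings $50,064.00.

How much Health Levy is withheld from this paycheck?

Health Levy: cap $52,120.00 − YTD $50,064.00 = $2,056.00 subject; 1.07% × $2,056.00 = $22.00

$22.00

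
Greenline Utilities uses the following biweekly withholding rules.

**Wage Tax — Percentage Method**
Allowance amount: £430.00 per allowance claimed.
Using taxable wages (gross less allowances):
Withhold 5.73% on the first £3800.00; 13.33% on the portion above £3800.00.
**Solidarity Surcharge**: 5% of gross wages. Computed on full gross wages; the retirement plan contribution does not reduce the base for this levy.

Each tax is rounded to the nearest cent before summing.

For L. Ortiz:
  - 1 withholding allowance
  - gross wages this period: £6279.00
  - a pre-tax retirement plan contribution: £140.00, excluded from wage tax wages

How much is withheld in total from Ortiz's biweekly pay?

Wage Tax: taxable = £6279.00 − £140.00 − 1×£430.00 = £5709.00
  £217.74 + 13.33% × (£5709.00 − £3800.00) = £217.74 + 13.33% × £1909.00 = £472.21
Solidarity Surcharge: 5% × £6279.00 = £313.95
Total: £472.21 + £313.95 = £786.16

£786.16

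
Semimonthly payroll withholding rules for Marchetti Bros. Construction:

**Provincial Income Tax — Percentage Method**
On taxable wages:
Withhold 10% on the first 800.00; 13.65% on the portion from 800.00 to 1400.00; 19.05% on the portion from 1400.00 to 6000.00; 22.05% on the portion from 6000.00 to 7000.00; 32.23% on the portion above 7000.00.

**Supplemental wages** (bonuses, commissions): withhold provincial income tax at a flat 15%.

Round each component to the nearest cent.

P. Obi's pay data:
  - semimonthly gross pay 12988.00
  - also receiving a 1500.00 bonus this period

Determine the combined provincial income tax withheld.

3413.63

Provincial Income Tax: taxable = 12988.00
  1258.70 + 32.23% × (12988.00 − 7000.00) = 1258.70 + 32.23% × 5988.00 = 3188.63
Supplemental (15% flat on bonus): 15% × 1500.00 = 225.00
Total provincial income tax: 3188.63 + 225.00 = 3413.63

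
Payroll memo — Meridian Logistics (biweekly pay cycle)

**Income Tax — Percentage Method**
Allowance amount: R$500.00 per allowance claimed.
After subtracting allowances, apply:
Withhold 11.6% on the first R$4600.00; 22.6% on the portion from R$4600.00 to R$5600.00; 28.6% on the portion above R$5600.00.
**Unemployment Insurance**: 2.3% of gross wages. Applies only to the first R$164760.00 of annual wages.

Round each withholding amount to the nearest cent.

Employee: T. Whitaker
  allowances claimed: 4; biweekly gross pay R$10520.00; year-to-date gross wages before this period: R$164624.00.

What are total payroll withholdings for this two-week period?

Income Tax: taxable = R$10520.00 − 4×R$500.00 = R$8520.00
  R$759.60 + 28.6% × (R$8520.00 − R$5600.00) = R$759.60 + 28.6% × R$2920.00 = R$1594.72
Unemployment Insurance: cap R$164760.00 − YTD R$164624.00 = R$136.00 subject; 2.3% × R$136.00 = R$3.13
Total: R$1594.72 + R$3.13 = R$1597.85

R$1597.85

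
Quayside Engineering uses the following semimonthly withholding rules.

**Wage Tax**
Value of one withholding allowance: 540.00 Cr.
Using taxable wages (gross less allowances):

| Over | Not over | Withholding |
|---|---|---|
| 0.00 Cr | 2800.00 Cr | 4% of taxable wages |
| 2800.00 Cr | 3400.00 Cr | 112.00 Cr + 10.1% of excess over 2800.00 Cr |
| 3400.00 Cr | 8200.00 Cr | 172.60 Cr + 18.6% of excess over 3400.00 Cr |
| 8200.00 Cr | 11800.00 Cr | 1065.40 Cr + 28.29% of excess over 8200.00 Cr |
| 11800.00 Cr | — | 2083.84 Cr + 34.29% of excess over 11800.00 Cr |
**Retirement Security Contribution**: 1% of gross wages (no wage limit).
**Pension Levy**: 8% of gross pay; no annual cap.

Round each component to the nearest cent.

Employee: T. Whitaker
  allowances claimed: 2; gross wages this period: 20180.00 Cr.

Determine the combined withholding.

Wage Tax: taxable = 20180.00 Cr − 2×540.00 Cr = 19100.00 Cr
  2083.84 Cr + 34.29% × (19100.00 Cr − 11800.00 Cr) = 2083.84 Cr + 34.29% × 7300.00 Cr = 4587.01 Cr
Retirement Security Contribution: 1% × 20180.00 Cr = 201.80 Cr
Pension Levy: 8% × 20180.00 Cr = 1614.40 Cr
Total: 4587.01 Cr + 201.80 Cr + 1614.40 Cr = 6403.21 Cr

6403.21 Cr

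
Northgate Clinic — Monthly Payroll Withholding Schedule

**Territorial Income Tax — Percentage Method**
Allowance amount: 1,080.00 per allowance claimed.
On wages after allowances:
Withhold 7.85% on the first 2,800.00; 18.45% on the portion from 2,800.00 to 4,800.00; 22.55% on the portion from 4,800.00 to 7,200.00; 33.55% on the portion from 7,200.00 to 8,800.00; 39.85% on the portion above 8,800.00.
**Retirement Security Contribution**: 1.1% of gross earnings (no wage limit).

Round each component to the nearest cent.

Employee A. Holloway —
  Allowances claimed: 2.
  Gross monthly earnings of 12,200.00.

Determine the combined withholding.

2,295.14

Territorial Income Tax: taxable = 12,200.00 − 2×1,080.00 = 10,040.00
  1,666.80 + 39.85% × (10,040.00 − 8,800.00) = 1,666.80 + 39.85% × 1,240.00 = 2,160.94
Retirement Security Contribution: 1.1% × 12,200.00 = 134.20
Total: 2,160.94 + 134.20 = 2,295.14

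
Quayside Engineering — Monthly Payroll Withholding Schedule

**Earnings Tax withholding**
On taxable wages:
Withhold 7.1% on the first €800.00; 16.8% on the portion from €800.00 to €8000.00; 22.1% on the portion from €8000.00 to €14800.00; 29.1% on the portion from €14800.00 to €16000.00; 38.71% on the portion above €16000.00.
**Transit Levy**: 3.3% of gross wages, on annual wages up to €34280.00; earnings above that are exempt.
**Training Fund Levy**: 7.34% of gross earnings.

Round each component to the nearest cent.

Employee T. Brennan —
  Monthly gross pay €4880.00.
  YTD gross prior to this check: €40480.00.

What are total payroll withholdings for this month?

Earnings Tax: taxable = €4880.00
  €56.80 + 16.8% × (€4880.00 − €800.00) = €56.80 + 16.8% × €4080.00 = €742.24
Transit Levy: YTD €40480.00 ≥ cap €34280.00 → €0.00
Training Fund Levy: 7.34% × €4880.00 = €358.19
Total: €742.24 + €0.00 + €358.19 = €1100.43

€1100.43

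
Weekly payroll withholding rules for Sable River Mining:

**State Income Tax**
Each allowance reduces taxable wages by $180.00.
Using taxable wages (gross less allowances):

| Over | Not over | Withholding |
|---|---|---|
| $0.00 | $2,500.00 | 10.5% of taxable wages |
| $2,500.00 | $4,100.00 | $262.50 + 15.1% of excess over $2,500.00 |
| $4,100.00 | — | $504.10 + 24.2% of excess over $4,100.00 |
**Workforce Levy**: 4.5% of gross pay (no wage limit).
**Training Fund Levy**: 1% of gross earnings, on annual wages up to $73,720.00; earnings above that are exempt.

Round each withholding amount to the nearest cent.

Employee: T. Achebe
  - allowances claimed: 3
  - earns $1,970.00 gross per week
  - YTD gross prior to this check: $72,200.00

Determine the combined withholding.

State Income Tax: taxable = $1,970.00 − 3×$180.00 = $1,430.00
  10.5% × $1,430.00 = $150.15
Workforce Levy: 4.5% × $1,970.00 = $88.65
Training Fund Levy: cap $73,720.00 − YTD $72,200.00 = $1,520.00 subject; 1% × $1,520.00 = $15.20
Total: $150.15 + $88.65 + $15.20 = $254.00

$254.00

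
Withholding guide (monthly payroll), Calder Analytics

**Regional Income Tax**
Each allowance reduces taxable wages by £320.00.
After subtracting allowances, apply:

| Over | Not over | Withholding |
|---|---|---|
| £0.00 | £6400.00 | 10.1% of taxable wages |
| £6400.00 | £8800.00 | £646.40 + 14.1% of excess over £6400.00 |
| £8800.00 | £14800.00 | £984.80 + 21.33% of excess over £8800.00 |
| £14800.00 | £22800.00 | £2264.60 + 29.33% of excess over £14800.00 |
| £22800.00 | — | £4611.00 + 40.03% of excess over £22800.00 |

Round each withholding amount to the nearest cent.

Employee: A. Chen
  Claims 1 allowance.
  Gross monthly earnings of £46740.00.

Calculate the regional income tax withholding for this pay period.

£14066.09

Regional Income Tax: taxable = £46740.00 − 1×£320.00 = £46420.00
  £4611.00 + 40.03% × (£46420.00 − £22800.00) = £4611.00 + 40.03% × £23620.00 = £14066.09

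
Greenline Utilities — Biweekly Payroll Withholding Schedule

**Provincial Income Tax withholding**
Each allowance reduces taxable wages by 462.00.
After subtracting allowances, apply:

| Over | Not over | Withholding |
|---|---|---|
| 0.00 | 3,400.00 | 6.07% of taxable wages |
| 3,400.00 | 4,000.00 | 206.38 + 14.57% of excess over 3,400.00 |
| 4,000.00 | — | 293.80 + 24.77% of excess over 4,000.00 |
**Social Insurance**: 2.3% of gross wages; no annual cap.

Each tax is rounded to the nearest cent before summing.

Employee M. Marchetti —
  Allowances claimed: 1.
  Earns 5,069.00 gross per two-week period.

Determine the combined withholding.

560.74

Provincial Income Tax: taxable = 5,069.00 − 1×462.00 = 4,607.00
  293.80 + 24.77% × (4,607.00 − 4,000.00) = 293.80 + 24.77% × 607.00 = 444.15
Social Insurance: 2.3% × 5,069.00 = 116.59
Total: 444.15 + 116.59 = 560.74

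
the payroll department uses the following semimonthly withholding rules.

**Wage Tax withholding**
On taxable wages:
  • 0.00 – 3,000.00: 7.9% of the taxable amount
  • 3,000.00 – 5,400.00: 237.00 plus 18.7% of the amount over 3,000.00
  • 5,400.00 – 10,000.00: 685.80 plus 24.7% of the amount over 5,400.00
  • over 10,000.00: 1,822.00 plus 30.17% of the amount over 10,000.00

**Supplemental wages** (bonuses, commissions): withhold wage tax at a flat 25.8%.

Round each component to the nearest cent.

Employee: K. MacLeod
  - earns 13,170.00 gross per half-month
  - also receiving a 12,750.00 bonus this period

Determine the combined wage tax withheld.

Wage Tax: taxable = 13,170.00
  1,822.00 + 30.17% × (13,170.00 − 10,000.00) = 1,822.00 + 30.17% × 3,170.00 = 2,778.39
Supplemental (25.8% flat on bonus): 25.8% × 12,750.00 = 3,289.50
Total wage tax: 2,778.39 + 3,289.50 = 6,067.89

6,067.89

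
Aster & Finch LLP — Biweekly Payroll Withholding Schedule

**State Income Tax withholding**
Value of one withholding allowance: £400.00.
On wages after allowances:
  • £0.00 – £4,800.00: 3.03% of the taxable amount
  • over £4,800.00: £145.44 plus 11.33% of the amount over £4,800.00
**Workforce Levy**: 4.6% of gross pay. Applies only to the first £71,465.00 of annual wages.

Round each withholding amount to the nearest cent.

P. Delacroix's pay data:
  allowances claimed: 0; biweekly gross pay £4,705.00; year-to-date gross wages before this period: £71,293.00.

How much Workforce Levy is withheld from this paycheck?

£7.91

Workforce Levy: cap £71,465.00 − YTD £71,293.00 = £172.00 subject; 4.6% × £172.00 = £7.91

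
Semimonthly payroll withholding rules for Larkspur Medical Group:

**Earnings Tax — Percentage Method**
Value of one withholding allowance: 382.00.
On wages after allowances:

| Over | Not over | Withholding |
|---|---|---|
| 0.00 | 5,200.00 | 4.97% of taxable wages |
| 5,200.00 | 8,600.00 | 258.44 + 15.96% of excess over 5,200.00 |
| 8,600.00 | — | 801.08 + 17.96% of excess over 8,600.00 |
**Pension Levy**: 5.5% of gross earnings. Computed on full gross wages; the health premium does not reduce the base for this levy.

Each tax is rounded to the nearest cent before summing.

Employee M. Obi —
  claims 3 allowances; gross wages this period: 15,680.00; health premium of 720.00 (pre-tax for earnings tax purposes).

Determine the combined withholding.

Earnings Tax: taxable = 15,680.00 − 720.00 − 3×382.00 = 13,814.00
  801.08 + 17.96% × (13,814.00 − 8,600.00) = 801.08 + 17.96% × 5,214.00 = 1,737.51
Pension Levy: 5.5% × 15,680.00 = 862.40
Total: 1,737.51 + 862.40 = 2,599.91

2,599.91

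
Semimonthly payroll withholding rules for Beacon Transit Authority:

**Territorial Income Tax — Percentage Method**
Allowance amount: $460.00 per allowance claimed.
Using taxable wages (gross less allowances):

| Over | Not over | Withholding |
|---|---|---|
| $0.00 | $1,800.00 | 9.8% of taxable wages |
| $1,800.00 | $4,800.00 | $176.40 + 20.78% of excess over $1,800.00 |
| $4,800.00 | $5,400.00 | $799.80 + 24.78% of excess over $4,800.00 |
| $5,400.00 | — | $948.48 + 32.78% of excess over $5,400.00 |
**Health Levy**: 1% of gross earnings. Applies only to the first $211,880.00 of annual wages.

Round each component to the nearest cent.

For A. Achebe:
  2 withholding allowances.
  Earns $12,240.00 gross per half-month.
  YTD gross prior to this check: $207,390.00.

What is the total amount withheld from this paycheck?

$2,933.96

Territorial Income Tax: taxable = $12,240.00 − 2×$460.00 = $11,320.00
  $948.48 + 32.78% × ($11,320.00 − $5,400.00) = $948.48 + 32.78% × $5,920.00 = $2,889.06
Health Levy: cap $211,880.00 − YTD $207,390.00 = $4,490.00 subject; 1% × $4,490.00 = $44.90
Total: $2,889.06 + $44.90 = $2,933.96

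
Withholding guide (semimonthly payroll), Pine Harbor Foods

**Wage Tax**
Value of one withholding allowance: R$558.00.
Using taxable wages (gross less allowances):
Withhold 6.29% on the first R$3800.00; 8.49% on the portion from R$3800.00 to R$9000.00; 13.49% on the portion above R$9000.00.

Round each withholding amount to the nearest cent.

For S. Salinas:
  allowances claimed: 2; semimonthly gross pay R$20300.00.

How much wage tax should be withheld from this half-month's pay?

R$2054.32

Wage Tax: taxable = R$20300.00 − 2×R$558.00 = R$19184.00
  R$680.50 + 13.49% × (R$19184.00 − R$9000.00) = R$680.50 + 13.49% × R$10184.00 = R$2054.32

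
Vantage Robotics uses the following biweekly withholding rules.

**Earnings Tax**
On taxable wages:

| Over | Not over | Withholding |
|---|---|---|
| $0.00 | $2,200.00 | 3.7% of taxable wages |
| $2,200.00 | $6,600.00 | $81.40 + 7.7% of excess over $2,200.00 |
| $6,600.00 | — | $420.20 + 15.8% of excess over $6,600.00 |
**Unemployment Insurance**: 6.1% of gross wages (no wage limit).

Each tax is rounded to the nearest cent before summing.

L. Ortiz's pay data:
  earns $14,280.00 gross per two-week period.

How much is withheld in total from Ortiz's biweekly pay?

Earnings Tax: taxable = $14,280.00
  $420.20 + 15.8% × ($14,280.00 − $6,600.00) = $420.20 + 15.8% × $7,680.00 = $1,633.64
Unemployment Insurance: 6.1% × $14,280.00 = $871.08
Total: $1,633.64 + $871.08 = $2,504.72

$2,504.72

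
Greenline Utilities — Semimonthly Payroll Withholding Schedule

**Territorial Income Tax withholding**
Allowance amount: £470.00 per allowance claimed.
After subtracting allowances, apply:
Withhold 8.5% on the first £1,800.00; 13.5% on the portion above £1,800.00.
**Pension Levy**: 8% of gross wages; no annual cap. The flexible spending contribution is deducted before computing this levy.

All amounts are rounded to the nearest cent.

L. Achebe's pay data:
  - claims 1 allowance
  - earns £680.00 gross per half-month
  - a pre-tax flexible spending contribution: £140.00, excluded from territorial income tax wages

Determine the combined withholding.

Territorial Income Tax: taxable = £680.00 − £140.00 − 1×£470.00 = £70.00
  8.5% × £70.00 = £5.95
Pension Levy: 8% × £540.00 = £43.20
Total: £5.95 + £43.20 = £49.15

£49.15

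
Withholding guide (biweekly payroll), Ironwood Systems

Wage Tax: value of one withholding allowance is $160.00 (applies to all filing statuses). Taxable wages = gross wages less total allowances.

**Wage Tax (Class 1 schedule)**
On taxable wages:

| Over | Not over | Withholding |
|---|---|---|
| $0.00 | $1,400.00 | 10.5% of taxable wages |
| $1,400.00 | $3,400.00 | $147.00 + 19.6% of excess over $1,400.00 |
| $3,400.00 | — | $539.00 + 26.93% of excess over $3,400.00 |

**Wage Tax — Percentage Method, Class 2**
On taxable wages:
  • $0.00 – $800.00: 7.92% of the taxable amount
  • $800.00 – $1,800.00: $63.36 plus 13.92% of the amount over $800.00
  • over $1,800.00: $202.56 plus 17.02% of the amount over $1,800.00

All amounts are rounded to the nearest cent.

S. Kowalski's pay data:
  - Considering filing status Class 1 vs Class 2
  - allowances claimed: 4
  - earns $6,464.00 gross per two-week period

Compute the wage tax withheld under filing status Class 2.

Wage Tax (Class 2): taxable = $6,464.00 − 4×$160.00 = $5,824.00
  $202.56 + 17.02% × ($5,824.00 − $1,800.00) = $202.56 + 17.02% × $4,024.00 = $887.44

$887.44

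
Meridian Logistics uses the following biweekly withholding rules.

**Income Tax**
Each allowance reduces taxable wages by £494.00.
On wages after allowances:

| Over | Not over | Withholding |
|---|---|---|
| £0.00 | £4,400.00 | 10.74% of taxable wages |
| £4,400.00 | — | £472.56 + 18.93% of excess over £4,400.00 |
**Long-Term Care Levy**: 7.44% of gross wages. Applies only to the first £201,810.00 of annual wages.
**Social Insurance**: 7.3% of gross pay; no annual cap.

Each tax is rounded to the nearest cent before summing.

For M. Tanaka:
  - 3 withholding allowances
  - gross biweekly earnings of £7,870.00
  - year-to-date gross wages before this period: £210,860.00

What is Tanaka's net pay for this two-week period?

£6,446.60

Income Tax: taxable = £7,870.00 − 3×£494.00 = £6,388.00
  £472.56 + 18.93% × (£6,388.00 − £4,400.00) = £472.56 + 18.93% × £1,988.00 = £848.89
Long-Term Care Levy: YTD £210,860.00 ≥ cap £201,810.00 → £0.00
Social Insurance: 7.3% × £7,870.00 = £574.51
Total withheld: £848.89 + £0.00 + £574.51 = £1,423.40
Net pay: £7,870.00 − £1,423.40 = £6,446.60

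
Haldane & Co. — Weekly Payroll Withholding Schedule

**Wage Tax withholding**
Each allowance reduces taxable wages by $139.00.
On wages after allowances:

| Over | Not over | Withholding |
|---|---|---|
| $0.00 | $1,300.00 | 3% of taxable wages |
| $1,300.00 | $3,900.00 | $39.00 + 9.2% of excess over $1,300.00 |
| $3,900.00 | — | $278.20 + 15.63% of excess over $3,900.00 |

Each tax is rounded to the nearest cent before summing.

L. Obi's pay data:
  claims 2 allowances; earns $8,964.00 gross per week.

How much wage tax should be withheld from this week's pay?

$1,026.25

Wage Tax: taxable = $8,964.00 − 2×$139.00 = $8,686.00
  $278.20 + 15.63% × ($8,686.00 − $3,900.00) = $278.20 + 15.63% × $4,786.00 = $1,026.25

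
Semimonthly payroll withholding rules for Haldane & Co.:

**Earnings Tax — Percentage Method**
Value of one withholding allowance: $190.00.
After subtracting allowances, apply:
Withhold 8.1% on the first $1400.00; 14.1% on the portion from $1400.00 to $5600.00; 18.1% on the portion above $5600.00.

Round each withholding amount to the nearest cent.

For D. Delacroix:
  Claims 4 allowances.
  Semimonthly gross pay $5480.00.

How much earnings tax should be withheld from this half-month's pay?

Earnings Tax: taxable = $5480.00 − 4×$190.00 = $4720.00
  $113.40 + 14.1% × ($4720.00 − $1400.00) = $113.40 + 14.1% × $3320.00 = $581.52

$581.52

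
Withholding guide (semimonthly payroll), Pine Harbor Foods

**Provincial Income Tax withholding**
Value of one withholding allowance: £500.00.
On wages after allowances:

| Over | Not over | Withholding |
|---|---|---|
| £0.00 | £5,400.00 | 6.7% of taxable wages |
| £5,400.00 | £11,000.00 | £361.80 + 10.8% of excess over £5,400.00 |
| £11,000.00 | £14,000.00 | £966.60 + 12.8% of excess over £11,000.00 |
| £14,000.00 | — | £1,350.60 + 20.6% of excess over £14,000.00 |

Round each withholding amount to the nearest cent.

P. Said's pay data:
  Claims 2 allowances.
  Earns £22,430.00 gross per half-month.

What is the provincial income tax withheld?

£2,881.18

Provincial Income Tax: taxable = £22,430.00 − 2×£500.00 = £21,430.00
  £1,350.60 + 20.6% × (£21,430.00 − £14,000.00) = £1,350.60 + 20.6% × £7,430.00 = £2,881.18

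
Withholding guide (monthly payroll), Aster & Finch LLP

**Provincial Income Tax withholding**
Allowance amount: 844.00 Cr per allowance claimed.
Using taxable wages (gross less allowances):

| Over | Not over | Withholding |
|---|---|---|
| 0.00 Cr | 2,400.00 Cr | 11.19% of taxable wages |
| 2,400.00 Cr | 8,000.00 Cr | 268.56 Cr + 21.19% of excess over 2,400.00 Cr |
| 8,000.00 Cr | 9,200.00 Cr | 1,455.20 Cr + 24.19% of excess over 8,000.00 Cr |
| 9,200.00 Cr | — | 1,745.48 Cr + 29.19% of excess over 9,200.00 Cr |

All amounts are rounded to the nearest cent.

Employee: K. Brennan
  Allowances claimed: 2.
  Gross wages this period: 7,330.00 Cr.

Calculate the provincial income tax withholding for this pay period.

Provincial Income Tax: taxable = 7,330.00 Cr − 2×844.00 Cr = 5,642.00 Cr
  268.56 Cr + 21.19% × (5,642.00 Cr − 2,400.00 Cr) = 268.56 Cr + 21.19% × 3,242.00 Cr = 955.54 Cr

955.54 Cr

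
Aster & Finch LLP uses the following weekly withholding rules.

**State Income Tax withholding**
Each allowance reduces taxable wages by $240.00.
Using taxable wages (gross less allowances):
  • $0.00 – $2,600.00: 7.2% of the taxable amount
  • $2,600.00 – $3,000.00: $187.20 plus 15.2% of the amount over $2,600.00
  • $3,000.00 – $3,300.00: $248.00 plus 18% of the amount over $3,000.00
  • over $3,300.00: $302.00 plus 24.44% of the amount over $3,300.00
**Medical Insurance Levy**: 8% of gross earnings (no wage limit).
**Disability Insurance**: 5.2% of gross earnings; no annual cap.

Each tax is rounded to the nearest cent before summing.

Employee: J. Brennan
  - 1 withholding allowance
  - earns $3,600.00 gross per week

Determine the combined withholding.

State Income Tax: taxable = $3,600.00 − 1×$240.00 = $3,360.00
  $302.00 + 24.44% × ($3,360.00 − $3,300.00) = $302.00 + 24.44% × $60.00 = $316.66
Medical Insurance Levy: 8% × $3,600.00 = $288.00
Disability Insurance: 5.2% × $3,600.00 = $187.20
Total: $316.66 + $288.00 + $187.20 = $791.86

$791.86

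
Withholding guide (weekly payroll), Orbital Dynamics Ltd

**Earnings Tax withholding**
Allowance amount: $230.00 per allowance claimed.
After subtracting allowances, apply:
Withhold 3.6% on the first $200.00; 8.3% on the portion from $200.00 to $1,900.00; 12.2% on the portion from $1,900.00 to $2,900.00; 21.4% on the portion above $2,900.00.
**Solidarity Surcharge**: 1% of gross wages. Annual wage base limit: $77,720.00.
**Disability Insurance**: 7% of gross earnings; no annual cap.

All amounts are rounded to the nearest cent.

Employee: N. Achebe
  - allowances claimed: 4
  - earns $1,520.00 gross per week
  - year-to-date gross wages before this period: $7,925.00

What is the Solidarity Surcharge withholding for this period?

Solidarity Surcharge: 1% × $1,520.00 = $15.20

$15.20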